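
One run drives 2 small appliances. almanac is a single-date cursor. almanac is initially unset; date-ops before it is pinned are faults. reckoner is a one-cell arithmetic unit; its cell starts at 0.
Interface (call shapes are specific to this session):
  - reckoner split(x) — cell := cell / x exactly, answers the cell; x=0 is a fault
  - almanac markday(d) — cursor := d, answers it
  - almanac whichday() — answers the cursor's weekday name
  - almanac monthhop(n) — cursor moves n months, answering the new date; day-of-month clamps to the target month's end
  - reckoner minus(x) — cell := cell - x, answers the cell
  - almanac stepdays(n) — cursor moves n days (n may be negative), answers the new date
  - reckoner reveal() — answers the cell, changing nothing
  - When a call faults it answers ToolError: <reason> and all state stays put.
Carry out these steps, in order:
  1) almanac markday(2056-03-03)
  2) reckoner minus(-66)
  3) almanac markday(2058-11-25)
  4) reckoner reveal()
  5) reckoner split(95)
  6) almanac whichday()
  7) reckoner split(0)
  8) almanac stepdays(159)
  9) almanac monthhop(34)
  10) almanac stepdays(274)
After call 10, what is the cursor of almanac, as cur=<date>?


Answer: cur=2062-12-02

Derivation:
// 1. almanac markday(d='2056-03-03') ~> 2056-03-03
// 2. reckoner minus(x='-66') ~> 66
// 3. almanac markday(d='2058-11-25') ~> 2058-11-25
// 4. reckoner reveal() ~> 66
// 5. reckoner split(x='95') ~> 66/95
// 6. almanac whichday() ~> Monday
// 7. reckoner split(x='0') ~> ToolError: division by zero
// 8. almanac stepdays(n='159') ~> 2059-05-03
// 9. almanac monthhop(n='34') ~> 2062-03-03
// 10. almanac stepdays(n='274') ~> 2062-12-02


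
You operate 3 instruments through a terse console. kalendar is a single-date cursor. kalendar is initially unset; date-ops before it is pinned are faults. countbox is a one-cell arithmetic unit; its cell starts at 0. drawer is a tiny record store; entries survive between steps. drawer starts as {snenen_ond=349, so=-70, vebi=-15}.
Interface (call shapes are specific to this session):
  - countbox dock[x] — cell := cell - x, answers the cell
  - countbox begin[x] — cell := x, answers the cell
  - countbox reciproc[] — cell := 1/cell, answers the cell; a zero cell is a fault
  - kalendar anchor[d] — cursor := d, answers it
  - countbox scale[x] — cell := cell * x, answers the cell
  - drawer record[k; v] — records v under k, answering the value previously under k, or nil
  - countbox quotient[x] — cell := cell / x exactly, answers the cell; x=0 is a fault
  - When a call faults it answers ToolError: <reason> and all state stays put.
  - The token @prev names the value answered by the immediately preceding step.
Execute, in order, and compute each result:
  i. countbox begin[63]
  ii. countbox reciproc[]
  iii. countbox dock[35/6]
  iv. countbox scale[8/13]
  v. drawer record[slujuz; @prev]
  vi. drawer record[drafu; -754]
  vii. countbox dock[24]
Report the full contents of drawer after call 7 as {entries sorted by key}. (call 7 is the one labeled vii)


Answer: {drafu=-754, slujuz=-2932/819, snenen_ond=349, so=-70, vebi=-15}

Derivation:
>>> countbox begin x: 63
[out] 63
>>> countbox reciproc
[out] 1/63
>>> countbox dock x: 35/6
[out] -733/126
>>> countbox scale x: 8/13
[out] -2932/819
>>> drawer record k: slujuz v: @prev
[out] nil
>>> drawer record k: drafu v: -754
[out] nil
>>> countbox dock x: 24
[out] -22588/819


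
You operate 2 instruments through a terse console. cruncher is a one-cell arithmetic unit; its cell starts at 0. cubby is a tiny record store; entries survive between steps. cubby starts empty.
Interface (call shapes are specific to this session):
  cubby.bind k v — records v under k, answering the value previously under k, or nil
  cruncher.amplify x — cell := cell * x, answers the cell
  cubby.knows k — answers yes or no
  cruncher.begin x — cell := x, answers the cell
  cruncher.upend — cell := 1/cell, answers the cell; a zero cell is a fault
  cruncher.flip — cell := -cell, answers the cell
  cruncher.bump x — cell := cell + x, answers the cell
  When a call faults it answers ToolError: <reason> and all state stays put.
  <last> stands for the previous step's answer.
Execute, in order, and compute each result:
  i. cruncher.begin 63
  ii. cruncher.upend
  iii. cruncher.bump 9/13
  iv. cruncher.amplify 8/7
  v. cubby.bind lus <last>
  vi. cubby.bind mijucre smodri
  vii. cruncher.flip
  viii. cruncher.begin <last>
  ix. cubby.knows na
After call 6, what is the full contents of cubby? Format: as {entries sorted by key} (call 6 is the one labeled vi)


Answer: {lus=4640/5733, mijucre=smodri}

Derivation:
I run begin using 63, → 63.
I try upend: 1/63.
Next I call bump using 9/13, yielding 580/819.
I try amplify using 8/7, and observe 4640/5733.
I call bind using lus, <last>: nil.
Invoking bind using mijucre, smodri, and get nil.
Calling flip, and see -4640/5733.
Calling begin using <last>, → -4640/5733.
I use knows using na, yielding no.


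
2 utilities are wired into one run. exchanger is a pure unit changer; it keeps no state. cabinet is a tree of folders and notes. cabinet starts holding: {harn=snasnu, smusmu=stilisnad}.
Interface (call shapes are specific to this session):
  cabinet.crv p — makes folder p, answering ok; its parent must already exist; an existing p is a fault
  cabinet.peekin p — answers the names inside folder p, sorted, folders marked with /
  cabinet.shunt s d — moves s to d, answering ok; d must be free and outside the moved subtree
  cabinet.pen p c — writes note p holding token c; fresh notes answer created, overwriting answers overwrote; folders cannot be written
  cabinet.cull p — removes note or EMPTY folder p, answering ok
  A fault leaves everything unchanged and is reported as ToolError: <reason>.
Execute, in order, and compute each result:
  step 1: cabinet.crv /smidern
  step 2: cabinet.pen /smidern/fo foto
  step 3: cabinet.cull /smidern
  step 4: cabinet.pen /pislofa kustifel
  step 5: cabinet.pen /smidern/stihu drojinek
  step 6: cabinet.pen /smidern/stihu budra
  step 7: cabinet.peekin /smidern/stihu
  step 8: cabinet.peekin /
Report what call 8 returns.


Answer: [harn, pislofa, smidern/, smusmu]

Derivation:
I invoke cabinet.crv passing p=/smidern, and see ok.
Invoking cabinet.pen passing p=/smidern/fo, c=foto, and get created.
Then cabinet.cull passing p=/smidern, and see ToolError: not empty.
Next I call cabinet.pen passing p=/pislofa, c=kustifel, which returns created.
I call cabinet.pen passing p=/smidern/stihu, c=drojinek, and observe created.
I call cabinet.pen passing p=/smidern/stihu, c=budra, and get overwrote.
Next I call cabinet.peekin passing p=/smidern/stihu, → ToolError: not a directory.
I run cabinet.peekin passing p=/, which returns [harn, pislofa, smidern/, smusmu].


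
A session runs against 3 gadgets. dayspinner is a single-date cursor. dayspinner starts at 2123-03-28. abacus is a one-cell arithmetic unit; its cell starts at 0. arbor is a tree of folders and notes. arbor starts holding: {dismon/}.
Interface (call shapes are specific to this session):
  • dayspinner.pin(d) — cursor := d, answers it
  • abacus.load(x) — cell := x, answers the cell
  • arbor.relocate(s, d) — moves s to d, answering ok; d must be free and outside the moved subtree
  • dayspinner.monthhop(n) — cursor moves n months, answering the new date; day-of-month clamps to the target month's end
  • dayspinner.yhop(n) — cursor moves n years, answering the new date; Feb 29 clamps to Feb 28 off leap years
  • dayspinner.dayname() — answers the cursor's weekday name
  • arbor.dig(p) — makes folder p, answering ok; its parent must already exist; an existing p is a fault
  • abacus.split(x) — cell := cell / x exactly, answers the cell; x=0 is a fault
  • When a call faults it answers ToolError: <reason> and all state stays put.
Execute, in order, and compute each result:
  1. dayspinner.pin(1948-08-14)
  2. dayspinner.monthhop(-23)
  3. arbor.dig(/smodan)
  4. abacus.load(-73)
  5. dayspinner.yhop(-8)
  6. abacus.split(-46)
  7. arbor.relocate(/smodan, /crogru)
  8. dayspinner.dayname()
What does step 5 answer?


Answer: 1938-09-14

Derivation:
>> dayspinner.pin(d='1948-08-14')
<< 1948-08-14
>> dayspinner.monthhop(n='-23')
<< 1946-09-14
>> arbor.dig(p='/smodan')
<< ok
>> abacus.load(x='-73')
<< -73
>> dayspinner.yhop(n='-8')
<< 1938-09-14
>> abacus.split(x='-46')
<< 73/46
>> arbor.relocate(s='/smodan', d='/crogru')
<< ok
>> dayspinner.dayname()
<< Wednesday


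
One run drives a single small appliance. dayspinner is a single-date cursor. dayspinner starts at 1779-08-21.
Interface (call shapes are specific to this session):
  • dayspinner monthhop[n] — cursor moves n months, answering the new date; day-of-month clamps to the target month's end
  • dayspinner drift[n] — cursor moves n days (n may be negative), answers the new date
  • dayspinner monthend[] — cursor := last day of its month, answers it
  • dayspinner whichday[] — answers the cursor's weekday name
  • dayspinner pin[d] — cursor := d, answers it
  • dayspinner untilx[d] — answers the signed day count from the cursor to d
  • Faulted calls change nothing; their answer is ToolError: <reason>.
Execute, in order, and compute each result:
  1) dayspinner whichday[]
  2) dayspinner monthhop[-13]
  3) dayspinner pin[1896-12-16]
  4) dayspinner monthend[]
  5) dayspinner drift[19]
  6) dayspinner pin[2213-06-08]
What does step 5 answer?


Answer: 1897-01-19

Derivation:
Do: dayspinner whichday[]
See: Saturday
Do: dayspinner monthhop[-13]
See: 1778-07-21
Do: dayspinner pin[1896-12-16]
See: 1896-12-16
Do: dayspinner monthend[]
See: 1896-12-31
Do: dayspinner drift[19]
See: 1897-01-19
Do: dayspinner pin[2213-06-08]
See: 2213-06-08


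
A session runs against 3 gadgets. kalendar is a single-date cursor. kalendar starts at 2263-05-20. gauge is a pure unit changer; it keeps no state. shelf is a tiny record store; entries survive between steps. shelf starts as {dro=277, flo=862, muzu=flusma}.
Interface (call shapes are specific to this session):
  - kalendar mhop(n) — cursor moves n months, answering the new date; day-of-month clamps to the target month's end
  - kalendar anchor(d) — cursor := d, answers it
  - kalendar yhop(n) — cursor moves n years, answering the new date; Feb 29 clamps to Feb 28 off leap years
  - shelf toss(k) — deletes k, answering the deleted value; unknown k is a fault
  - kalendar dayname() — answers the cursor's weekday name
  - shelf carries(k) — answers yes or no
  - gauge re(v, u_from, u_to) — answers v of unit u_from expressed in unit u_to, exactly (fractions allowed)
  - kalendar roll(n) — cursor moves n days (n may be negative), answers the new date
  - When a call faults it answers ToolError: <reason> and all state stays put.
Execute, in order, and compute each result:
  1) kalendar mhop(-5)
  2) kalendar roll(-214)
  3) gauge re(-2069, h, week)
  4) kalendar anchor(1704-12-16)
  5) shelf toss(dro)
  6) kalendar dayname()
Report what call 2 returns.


Now I run kalendar mhop using n: -5, and see 2262-12-20.
Invoking kalendar roll using n: -214, and observe 2262-05-20.
Now I run gauge re using v: -2069, u_from: h, u_to: week, which returns -2069/168.
Invoking kalendar anchor using d: 1704-12-16, and see 1704-12-16.
I try shelf toss using k: dro, — result: 277.
Now I run kalendar dayname(), — result: Tuesday.

Answer: 2262-05-20


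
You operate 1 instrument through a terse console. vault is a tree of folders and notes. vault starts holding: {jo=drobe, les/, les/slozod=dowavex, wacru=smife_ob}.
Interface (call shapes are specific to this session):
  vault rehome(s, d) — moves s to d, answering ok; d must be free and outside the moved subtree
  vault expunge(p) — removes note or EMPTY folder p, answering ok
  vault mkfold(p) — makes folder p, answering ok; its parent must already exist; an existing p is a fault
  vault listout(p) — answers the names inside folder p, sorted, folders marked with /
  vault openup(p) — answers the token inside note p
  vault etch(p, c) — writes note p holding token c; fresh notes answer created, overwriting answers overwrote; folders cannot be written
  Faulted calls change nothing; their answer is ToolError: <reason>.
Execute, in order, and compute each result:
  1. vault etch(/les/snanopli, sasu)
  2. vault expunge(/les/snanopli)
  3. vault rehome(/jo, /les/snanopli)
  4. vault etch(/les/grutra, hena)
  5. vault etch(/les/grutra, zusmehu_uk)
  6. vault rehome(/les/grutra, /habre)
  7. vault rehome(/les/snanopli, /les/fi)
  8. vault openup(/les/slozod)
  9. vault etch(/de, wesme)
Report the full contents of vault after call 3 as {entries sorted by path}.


Do: vault etch[p='/les/snanopli'; c='sasu']
See: created
Do: vault expunge[p='/les/snanopli']
See: ok
Do: vault rehome[s='/jo'; d='/les/snanopli']
See: ok
Do: vault etch[p='/les/grutra'; c='hena']
See: created
Do: vault etch[p='/les/grutra'; c='zusmehu_uk']
See: overwrote
Do: vault rehome[s='/les/grutra'; d='/habre']
See: ok
Do: vault rehome[s='/les/snanopli'; d='/les/fi']
See: ok
Do: vault openup[p='/les/slozod']
See: dowavex
Do: vault etch[p='/de'; c='wesme']
See: created

Answer: {les/, les/slozod=dowavex, les/snanopli=drobe, wacru=smife_ob}


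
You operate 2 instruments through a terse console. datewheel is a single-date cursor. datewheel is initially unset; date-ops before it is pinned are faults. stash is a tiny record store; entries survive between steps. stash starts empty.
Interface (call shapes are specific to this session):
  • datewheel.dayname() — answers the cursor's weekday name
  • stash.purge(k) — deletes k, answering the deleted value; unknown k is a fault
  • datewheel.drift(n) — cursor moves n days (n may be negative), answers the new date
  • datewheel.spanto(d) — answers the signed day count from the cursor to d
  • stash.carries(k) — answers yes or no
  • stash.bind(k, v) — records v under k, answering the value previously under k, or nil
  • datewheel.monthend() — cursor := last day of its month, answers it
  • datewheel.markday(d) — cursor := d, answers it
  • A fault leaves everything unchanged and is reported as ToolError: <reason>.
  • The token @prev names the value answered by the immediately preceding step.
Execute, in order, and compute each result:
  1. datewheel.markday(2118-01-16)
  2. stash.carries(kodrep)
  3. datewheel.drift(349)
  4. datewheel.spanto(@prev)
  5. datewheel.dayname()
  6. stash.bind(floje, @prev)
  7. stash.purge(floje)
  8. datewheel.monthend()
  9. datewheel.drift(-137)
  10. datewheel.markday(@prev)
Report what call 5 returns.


Answer: Saturday

Derivation:
! markday(d: 2118-01-16) == 2118-01-16
! carries(k: kodrep) == no
! drift(n: 349) == 2118-12-31
! spanto(d: @prev) == 0
! dayname() == Saturday
! bind(k: floje, v: @prev) == nil
! purge(k: floje) == Saturday
! monthend() == 2118-12-31
! drift(n: -137) == 2118-08-16
! markday(d: @prev) == 2118-08-16


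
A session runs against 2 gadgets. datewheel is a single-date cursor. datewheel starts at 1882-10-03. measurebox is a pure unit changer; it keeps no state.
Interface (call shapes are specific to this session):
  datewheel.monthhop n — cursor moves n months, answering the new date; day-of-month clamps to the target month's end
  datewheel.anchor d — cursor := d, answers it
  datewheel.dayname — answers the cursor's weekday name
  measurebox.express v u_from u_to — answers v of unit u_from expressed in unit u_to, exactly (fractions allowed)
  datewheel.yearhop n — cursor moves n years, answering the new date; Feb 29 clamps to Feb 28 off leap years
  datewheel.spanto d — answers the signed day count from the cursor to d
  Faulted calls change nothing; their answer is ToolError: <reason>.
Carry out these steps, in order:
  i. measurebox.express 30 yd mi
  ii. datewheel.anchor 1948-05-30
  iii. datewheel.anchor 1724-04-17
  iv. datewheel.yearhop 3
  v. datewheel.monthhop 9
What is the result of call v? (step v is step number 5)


·→ measurebox.express(v→30, u_from→yd, u_to→mi)
·← 3/176
·→ datewheel.anchor(d→1948-05-30)
·← 1948-05-30
·→ datewheel.anchor(d→1724-04-17)
·← 1724-04-17
·→ datewheel.yearhop(n→3)
·← 1727-04-17
·→ datewheel.monthhop(n→9)
·← 1728-01-17

Answer: 1728-01-17


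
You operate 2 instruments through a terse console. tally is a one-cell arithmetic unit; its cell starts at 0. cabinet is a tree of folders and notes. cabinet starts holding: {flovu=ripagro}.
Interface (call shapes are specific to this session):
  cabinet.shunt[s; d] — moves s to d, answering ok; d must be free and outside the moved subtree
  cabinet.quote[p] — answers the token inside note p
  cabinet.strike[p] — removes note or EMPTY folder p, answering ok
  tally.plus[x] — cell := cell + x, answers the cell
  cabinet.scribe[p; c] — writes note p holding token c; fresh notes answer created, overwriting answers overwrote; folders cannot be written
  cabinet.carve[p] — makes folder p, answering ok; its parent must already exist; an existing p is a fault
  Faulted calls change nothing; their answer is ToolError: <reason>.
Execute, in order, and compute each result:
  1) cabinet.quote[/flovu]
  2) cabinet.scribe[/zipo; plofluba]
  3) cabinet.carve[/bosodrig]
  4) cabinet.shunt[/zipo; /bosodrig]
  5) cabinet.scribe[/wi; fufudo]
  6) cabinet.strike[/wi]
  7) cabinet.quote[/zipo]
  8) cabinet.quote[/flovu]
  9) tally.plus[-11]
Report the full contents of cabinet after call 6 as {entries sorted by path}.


Answer: {bosodrig/, flovu=ripagro, zipo=plofluba}

Derivation:
$ cabinet.quote p: /flovu
:: ripagro
$ cabinet.scribe p: /zipo c: plofluba
:: created
$ cabinet.carve p: /bosodrig
:: ok
$ cabinet.shunt s: /zipo d: /bosodrig
:: ToolError: exists
$ cabinet.scribe p: /wi c: fufudo
:: created
$ cabinet.strike p: /wi
:: ok
$ cabinet.quote p: /zipo
:: plofluba
$ cabinet.quote p: /flovu
:: ripagro
$ tally.plus x: -11
:: -11


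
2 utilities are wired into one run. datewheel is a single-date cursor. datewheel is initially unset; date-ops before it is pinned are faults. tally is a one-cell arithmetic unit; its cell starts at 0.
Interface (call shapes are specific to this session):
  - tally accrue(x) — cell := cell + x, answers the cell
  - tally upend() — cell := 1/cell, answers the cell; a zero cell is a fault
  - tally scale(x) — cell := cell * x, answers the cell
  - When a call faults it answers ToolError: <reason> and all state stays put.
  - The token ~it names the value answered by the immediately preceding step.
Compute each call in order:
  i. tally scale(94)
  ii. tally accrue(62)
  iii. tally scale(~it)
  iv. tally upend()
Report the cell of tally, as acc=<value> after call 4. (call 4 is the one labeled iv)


Answer: acc=1/3844

Derivation:
# tally scale(x=94) ~> 0
# tally accrue(x=62) ~> 62
# tally scale(x=~it) ~> 3844
# tally upend() ~> 1/3844


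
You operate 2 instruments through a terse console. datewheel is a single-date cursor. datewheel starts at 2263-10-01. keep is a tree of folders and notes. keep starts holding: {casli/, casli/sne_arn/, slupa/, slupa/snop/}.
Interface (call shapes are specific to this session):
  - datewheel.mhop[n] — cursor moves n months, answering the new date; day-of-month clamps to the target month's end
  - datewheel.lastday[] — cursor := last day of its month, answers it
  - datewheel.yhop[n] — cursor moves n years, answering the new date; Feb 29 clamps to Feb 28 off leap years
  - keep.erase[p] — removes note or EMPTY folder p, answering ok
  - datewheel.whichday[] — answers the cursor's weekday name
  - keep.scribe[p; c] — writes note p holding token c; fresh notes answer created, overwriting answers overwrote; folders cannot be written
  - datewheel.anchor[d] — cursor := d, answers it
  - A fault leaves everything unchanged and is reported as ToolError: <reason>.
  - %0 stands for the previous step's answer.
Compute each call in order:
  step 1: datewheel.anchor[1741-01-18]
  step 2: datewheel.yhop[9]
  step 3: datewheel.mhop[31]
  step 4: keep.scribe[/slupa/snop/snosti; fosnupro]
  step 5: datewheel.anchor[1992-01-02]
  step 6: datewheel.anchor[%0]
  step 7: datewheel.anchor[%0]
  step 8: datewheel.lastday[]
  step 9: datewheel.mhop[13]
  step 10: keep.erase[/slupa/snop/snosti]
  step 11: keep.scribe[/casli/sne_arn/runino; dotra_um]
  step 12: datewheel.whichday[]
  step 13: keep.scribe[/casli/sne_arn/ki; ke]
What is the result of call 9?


Answer: 1993-02-28

Derivation:
>>> anchor d: 1741-01-18
= 1741-01-18
>>> yhop n: 9
= 1750-01-18
>>> mhop n: 31
= 1752-08-18
>>> scribe p: /slupa/snop/snosti c: fosnupro
= created
>>> anchor d: 1992-01-02
= 1992-01-02
>>> anchor d: %0
= 1992-01-02
>>> anchor d: %0
= 1992-01-02
>>> lastday
= 1992-01-31
>>> mhop n: 13
= 1993-02-28
>>> erase p: /slupa/snop/snosti
= ok
>>> scribe p: /casli/sne_arn/runino c: dotra_um
= created
>>> whichday
= Sunday
>>> scribe p: /casli/sne_arn/ki c: ke
= created


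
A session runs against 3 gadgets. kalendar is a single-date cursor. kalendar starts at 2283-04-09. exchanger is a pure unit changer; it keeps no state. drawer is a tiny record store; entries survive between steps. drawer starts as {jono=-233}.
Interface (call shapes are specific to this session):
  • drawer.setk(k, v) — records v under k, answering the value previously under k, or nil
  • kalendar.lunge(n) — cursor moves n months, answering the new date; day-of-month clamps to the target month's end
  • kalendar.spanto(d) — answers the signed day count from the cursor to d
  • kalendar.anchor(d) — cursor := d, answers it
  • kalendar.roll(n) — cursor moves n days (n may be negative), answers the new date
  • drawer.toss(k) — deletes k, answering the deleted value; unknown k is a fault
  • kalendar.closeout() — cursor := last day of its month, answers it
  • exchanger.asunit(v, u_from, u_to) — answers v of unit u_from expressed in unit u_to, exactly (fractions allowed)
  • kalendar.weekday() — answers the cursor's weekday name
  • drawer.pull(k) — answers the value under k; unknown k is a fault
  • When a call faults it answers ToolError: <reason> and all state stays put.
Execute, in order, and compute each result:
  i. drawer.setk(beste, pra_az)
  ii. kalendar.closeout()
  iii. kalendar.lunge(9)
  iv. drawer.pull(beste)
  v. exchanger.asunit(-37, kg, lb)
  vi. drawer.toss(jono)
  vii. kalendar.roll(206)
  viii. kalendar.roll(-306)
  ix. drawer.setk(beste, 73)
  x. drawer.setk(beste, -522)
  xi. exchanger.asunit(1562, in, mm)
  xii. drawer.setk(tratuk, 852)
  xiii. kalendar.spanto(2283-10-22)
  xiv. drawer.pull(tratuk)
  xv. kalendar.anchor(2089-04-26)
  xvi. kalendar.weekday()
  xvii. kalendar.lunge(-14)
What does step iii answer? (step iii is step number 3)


Answer: 2284-01-30

Derivation:
! 1. setk(k='beste', v='pra_az') : nil
! 2. closeout() : 2283-04-30
! 3. lunge(n='9') : 2284-01-30
! 4. pull(k='beste') : pra_az
! 5. asunit(v='-37', u_from='kg', u_to='lb') : -3700000000/45359237
! 6. toss(k='jono') : -233
! 7. roll(n='206') : 2284-08-23
! 8. roll(n='-306') : 2283-10-22
! 9. setk(k='beste', v='73') : pra_az
! 10. setk(k='beste', v='-522') : 73
! 11. asunit(v='1562', u_from='in', u_to='mm') : 198374/5
! 12. setk(k='tratuk', v='852') : nil
! 13. spanto(d='2283-10-22') : 0
! 14. pull(k='tratuk') : 852
! 15. anchor(d='2089-04-26') : 2089-04-26
! 16. weekday() : Tuesday
! 17. lunge(n='-14') : 2088-02-26


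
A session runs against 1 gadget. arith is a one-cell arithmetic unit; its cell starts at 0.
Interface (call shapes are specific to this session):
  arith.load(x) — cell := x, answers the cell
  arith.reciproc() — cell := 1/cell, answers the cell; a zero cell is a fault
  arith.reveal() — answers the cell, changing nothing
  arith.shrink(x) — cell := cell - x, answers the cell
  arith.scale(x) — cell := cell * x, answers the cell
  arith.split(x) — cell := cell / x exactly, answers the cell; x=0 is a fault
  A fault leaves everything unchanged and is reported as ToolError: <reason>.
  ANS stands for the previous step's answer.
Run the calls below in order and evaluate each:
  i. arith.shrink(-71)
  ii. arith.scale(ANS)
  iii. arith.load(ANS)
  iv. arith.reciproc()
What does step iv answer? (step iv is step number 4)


Answer: 1/5041

Derivation:
Step: shrink[-71]
Result: 71
Step: scale[ANS]
Result: 5041
Step: load[ANS]
Result: 5041
Step: reciproc[]
Result: 1/5041


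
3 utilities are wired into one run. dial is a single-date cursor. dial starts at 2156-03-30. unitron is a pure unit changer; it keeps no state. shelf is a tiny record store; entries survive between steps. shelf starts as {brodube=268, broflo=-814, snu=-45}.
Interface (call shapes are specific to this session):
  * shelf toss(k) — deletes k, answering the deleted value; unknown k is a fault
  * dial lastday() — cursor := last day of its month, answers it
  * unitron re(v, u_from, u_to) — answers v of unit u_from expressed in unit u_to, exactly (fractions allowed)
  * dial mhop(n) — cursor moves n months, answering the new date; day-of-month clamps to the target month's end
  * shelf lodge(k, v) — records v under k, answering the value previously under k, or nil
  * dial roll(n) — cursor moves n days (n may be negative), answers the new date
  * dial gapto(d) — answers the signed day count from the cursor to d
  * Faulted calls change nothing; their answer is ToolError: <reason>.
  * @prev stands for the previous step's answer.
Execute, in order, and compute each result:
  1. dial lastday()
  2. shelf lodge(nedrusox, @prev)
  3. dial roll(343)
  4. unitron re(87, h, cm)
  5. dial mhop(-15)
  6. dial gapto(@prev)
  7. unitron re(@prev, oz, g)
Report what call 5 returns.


Answer: 2155-12-09

Derivation:
-> dial lastday()
<- 2156-03-31
-> shelf lodge(k=nedrusox, v=@prev)
<- nil
-> dial roll(n=343)
<- 2157-03-09
-> unitron re(v=87, u_from=h, u_to=cm)
<- ToolError: incompatible units
-> dial mhop(n=-15)
<- 2155-12-09
-> dial gapto(d=@prev)
<- 0
-> unitron re(v=@prev, u_from=oz, u_to=g)
<- 0


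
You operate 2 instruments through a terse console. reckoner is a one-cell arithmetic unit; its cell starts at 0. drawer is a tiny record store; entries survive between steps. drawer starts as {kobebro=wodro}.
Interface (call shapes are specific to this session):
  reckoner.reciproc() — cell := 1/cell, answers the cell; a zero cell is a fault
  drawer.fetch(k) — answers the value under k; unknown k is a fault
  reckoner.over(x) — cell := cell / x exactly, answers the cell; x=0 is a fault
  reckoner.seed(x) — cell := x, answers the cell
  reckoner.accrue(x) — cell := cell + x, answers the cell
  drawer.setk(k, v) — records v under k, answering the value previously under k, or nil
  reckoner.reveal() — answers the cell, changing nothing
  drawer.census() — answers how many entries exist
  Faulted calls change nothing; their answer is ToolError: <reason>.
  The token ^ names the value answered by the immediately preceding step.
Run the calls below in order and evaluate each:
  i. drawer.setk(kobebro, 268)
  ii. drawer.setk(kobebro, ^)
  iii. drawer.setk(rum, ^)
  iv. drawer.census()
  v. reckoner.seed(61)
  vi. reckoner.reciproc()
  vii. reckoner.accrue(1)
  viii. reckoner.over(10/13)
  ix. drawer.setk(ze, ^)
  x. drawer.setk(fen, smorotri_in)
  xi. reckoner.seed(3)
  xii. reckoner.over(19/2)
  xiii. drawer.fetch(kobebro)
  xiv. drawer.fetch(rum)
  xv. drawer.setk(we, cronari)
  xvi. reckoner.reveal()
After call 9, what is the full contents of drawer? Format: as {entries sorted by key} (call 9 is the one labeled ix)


;; setk(k='kobebro', v='268') : wodro
;; setk(k='kobebro', v='^') : 268
;; setk(k='rum', v='^') : nil
;; census() : 2
;; seed(x='61') : 61
;; reciproc() : 1/61
;; accrue(x='1') : 62/61
;; over(x='10/13') : 403/305
;; setk(k='ze', v='^') : nil
;; setk(k='fen', v='smorotri_in') : nil
;; seed(x='3') : 3
;; over(x='19/2') : 6/19
;; fetch(k='kobebro') : wodro
;; fetch(k='rum') : 268
;; setk(k='we', v='cronari') : nil
;; reveal() : 6/19

Answer: {kobebro=wodro, rum=268, ze=403/305}


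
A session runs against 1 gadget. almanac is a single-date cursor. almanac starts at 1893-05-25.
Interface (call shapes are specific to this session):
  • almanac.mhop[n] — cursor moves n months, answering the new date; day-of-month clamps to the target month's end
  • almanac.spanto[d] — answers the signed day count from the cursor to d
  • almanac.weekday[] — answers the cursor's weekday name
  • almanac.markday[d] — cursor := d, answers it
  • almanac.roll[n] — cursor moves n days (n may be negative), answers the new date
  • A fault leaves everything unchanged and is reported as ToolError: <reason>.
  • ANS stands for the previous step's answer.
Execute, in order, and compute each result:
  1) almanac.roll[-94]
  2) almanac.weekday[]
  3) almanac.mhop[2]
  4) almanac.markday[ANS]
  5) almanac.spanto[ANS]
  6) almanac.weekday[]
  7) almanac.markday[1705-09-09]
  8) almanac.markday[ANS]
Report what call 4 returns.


Answer: 1893-04-20

Derivation:
[in] almanac.roll n=-94
:: 1893-02-20
[in] almanac.weekday
:: Monday
[in] almanac.mhop n=2
:: 1893-04-20
[in] almanac.markday d=ANS
:: 1893-04-20
[in] almanac.spanto d=ANS
:: 0
[in] almanac.weekday
:: Thursday
[in] almanac.markday d=1705-09-09
:: 1705-09-09
[in] almanac.markday d=ANS
:: 1705-09-09


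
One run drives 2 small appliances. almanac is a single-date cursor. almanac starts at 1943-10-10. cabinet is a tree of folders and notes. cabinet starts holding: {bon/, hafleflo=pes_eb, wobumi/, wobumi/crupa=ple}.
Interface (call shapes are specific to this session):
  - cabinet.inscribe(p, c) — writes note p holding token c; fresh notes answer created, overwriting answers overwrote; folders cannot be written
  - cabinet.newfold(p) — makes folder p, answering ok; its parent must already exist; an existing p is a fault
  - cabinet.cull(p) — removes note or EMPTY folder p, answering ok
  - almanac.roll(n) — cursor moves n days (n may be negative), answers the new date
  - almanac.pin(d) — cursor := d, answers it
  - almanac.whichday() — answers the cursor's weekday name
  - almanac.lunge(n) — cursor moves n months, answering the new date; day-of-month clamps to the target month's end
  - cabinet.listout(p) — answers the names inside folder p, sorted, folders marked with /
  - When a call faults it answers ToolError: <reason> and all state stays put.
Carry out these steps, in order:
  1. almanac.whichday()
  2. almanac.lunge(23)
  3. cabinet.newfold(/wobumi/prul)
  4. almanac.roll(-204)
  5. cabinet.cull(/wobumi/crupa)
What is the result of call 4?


Answer: 1945-02-18

Derivation:
Now I run almanac.whichday(), yielding Sunday.
Using almanac.lunge(23), giving 1945-09-10.
I run cabinet.newfold(/wobumi/prul), giving ok.
I invoke almanac.roll(-204): 1945-02-18.
Invoking cabinet.cull(/wobumi/crupa), and see ok.


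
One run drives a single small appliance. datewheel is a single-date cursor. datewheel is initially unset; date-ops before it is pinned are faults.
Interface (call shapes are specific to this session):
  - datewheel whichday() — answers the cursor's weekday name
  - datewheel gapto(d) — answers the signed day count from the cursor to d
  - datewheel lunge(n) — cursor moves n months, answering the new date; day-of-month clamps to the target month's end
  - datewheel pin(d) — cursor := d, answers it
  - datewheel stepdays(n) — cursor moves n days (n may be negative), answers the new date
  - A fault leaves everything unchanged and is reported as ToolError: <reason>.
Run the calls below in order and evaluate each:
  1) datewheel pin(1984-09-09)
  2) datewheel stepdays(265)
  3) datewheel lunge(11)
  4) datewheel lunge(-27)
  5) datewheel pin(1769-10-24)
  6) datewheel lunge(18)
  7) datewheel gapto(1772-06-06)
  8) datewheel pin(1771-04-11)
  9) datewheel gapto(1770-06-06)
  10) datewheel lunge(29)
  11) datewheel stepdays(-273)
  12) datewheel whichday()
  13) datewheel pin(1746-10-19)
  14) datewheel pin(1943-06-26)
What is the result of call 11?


I invoke datewheel pin(1984-09-09), and get 1984-09-09.
Next I call datewheel stepdays(265), — result: 1985-06-01.
Now I run datewheel lunge(11), → 1986-05-01.
I invoke datewheel lunge(-27), and observe 1984-02-01.
Calling datewheel pin(1769-10-24), and see 1769-10-24.
Now I run datewheel lunge(18), — result: 1771-04-24.
Invoking datewheel gapto(1772-06-06), — result: 409.
I use datewheel pin(1771-04-11), and get 1771-04-11.
Calling datewheel gapto(1770-06-06), — result: -309.
Invoking datewheel lunge(29), giving 1773-09-11.
Calling datewheel stepdays(-273): 1772-12-12.
Now I run datewheel whichday, and observe Saturday.
Now I run datewheel pin(1746-10-19): 1746-10-19.
Invoking datewheel pin(1943-06-26), and get 1943-06-26.

Answer: 1772-12-12


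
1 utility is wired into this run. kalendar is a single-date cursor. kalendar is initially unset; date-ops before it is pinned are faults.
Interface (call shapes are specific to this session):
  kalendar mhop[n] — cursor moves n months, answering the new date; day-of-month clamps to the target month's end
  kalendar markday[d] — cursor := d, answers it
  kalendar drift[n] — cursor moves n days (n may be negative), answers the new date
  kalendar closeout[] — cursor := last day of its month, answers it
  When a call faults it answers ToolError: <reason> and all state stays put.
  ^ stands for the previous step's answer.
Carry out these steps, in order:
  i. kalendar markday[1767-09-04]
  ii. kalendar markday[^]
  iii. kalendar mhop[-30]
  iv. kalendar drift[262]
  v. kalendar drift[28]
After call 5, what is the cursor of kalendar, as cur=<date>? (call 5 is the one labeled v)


Answer: cur=1765-12-19

Derivation:
==> kalendar markday(d=1767-09-04)
<== 1767-09-04
==> kalendar markday(d=^)
<== 1767-09-04
==> kalendar mhop(n=-30)
<== 1765-03-04
==> kalendar drift(n=262)
<== 1765-11-21
==> kalendar drift(n=28)
<== 1765-12-19


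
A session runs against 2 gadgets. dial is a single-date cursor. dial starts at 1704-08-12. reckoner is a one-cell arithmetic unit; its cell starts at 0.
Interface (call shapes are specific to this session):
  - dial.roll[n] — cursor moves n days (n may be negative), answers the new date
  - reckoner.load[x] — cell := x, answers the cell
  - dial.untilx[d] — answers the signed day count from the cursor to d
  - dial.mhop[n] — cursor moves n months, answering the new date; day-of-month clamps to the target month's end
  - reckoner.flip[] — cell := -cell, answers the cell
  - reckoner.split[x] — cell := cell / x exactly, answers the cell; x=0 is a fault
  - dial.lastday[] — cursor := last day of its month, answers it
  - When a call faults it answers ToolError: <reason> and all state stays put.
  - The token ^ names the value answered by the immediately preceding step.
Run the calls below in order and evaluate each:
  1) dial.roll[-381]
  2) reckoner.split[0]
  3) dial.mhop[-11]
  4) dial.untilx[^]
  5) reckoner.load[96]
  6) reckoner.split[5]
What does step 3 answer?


Answer: 1702-08-28

Derivation:
// roll(n='-381') -> 1703-07-28
// split(x='0') -> ToolError: division by zero
// mhop(n='-11') -> 1702-08-28
// untilx(d='^') -> 0
// load(x='96') -> 96
// split(x='5') -> 96/5


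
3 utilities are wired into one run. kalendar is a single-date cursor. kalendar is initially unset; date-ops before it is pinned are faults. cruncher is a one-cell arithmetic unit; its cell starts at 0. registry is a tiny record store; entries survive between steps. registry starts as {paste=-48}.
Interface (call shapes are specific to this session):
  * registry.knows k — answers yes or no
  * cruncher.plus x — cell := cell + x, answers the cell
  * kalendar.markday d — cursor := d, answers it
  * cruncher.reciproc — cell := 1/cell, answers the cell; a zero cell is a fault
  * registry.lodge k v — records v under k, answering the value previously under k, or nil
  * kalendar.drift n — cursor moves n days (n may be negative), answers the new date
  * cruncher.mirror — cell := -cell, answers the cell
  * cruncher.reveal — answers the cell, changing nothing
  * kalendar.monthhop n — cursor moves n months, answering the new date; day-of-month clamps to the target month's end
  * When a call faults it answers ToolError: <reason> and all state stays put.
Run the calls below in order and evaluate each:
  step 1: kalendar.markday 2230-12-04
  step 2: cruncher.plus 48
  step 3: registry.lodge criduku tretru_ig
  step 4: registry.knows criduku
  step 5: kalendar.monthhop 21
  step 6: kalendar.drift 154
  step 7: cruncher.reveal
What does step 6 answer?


CALL kalendar.markday[d=2230-12-04]
RET  2230-12-04
CALL cruncher.plus[x=48]
RET  48
CALL registry.lodge[k=criduku; v=tretru_ig]
RET  nil
CALL registry.knows[k=criduku]
RET  yes
CALL kalendar.monthhop[n=21]
RET  2232-09-04
CALL kalendar.drift[n=154]
RET  2233-02-05
CALL cruncher.reveal[]
RET  48

Answer: 2233-02-05


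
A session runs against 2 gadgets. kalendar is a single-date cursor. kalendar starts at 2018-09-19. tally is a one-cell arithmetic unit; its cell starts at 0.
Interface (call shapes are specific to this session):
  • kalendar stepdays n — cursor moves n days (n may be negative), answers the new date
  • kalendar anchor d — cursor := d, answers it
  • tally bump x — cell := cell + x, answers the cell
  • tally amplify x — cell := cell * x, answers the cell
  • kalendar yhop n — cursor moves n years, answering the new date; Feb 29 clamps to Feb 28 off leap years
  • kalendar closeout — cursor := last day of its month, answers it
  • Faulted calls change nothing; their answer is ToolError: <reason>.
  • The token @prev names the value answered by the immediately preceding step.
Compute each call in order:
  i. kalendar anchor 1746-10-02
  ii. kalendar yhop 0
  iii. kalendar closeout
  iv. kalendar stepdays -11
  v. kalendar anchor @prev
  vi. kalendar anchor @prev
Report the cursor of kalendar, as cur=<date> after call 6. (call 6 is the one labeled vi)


CALL kalendar anchor[1746-10-02]
RET  1746-10-02
CALL kalendar yhop[0]
RET  1746-10-02
CALL kalendar closeout[]
RET  1746-10-31
CALL kalendar stepdays[-11]
RET  1746-10-20
CALL kalendar anchor[@prev]
RET  1746-10-20
CALL kalendar anchor[@prev]
RET  1746-10-20

Answer: cur=1746-10-20


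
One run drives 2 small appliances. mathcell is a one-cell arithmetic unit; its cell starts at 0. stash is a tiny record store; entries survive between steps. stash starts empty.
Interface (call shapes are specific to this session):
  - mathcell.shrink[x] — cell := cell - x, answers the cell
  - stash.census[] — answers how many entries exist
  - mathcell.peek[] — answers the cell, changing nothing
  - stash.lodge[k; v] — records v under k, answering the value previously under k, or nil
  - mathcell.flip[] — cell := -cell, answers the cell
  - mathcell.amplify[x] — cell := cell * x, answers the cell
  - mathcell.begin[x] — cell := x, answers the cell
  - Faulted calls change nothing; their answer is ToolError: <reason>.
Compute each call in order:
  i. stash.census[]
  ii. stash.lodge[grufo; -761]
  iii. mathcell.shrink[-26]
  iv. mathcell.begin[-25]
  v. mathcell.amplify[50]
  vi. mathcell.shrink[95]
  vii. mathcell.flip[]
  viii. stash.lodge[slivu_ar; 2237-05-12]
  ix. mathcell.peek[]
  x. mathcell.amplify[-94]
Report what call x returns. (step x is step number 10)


Step: stash.census[]
Result: 0
Step: stash.lodge[grufo; -761]
Result: nil
Step: mathcell.shrink[-26]
Result: 26
Step: mathcell.begin[-25]
Result: -25
Step: mathcell.amplify[50]
Result: -1250
Step: mathcell.shrink[95]
Result: -1345
Step: mathcell.flip[]
Result: 1345
Step: stash.lodge[slivu_ar; 2237-05-12]
Result: nil
Step: mathcell.peek[]
Result: 1345
Step: mathcell.amplify[-94]
Result: -126430

Answer: -126430


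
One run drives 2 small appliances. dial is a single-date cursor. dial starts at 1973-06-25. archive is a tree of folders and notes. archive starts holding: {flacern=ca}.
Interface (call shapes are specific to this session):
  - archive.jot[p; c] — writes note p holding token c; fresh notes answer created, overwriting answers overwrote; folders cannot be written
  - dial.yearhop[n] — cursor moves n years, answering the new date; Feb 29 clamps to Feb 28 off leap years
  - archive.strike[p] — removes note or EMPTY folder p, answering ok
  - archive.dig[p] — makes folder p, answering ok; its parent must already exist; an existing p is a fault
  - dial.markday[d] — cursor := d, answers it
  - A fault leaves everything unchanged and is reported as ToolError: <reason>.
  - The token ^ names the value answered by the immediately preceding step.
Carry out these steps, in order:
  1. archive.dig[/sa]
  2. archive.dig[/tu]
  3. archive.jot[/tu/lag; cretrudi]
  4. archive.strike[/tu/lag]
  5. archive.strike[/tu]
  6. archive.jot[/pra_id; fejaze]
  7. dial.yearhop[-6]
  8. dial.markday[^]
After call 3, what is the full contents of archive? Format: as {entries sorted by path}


CALL archive.dig[p='/sa']
RET  ok
CALL archive.dig[p='/tu']
RET  ok
CALL archive.jot[p='/tu/lag'; c='cretrudi']
RET  created
CALL archive.strike[p='/tu/lag']
RET  ok
CALL archive.strike[p='/tu']
RET  ok
CALL archive.jot[p='/pra_id'; c='fejaze']
RET  created
CALL dial.yearhop[n='-6']
RET  1967-06-25
CALL dial.markday[d='^']
RET  1967-06-25

Answer: {flacern=ca, sa/, tu/, tu/lag=cretrudi}
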